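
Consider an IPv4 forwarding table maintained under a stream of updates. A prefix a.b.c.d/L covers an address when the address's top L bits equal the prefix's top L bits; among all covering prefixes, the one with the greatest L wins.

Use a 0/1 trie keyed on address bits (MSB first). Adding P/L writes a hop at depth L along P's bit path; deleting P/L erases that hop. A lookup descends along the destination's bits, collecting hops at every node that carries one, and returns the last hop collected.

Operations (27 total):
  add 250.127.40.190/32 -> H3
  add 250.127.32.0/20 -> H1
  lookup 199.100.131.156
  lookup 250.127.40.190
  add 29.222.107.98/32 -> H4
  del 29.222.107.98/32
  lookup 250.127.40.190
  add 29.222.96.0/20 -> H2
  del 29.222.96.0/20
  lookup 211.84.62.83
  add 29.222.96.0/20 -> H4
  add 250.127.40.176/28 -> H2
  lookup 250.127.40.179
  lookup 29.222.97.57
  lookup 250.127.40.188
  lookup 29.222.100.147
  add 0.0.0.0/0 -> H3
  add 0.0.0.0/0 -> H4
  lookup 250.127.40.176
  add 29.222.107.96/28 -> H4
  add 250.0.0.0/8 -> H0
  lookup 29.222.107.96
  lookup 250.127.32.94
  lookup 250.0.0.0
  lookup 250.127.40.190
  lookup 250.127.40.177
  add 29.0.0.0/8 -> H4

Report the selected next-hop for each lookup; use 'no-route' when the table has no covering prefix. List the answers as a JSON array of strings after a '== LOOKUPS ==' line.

Trace:
  + 250.127.40.190/32 (H3) depth=32
  + 250.127.32.0/20 (H1) depth=20
  Q 199.100.131.156: descend 11 ; hops seen [∅] ; pick no-route
  Q 250.127.40.190: descend 11111010011111110010100010111110 ; hops seen [H1,H3] ; pick H3
  + 29.222.107.98/32 (H4) depth=32
  - 29.222.107.98/32 clear@32
  Q 250.127.40.190: descend 11111010011111110010100010111110 ; hops seen [H1,H3] ; pick H3
  + 29.222.96.0/20 (H2) depth=20
  - 29.222.96.0/20 clear@20
  Q 211.84.62.83: descend 11 ; hops seen [∅] ; pick no-route
  + 29.222.96.0/20 (H4) depth=20
  + 250.127.40.176/28 (H2) depth=28
  Q 250.127.40.179: descend 1111101001111111001010001011 ; hops seen [H1,H2] ; pick H2
  Q 29.222.97.57: descend 00011101110111100110 ; hops seen [H4] ; pick H4
  Q 250.127.40.188: descend 111110100111111100101000101111 ; hops seen [H1,H2] ; pick H2
  Q 29.222.100.147: descend 00011101110111100110 ; hops seen [H4] ; pick H4
  + 0.0.0.0/0 (H3) depth=0
  + 0.0.0.0/0 (H4) depth=0
  Q 250.127.40.176: descend 1111101001111111001010001011 ; hops seen [H4,H1,H2] ; pick H2
  + 29.222.107.96/28 (H4) depth=28
  + 250.0.0.0/8 (H0) depth=8
  Q 29.222.107.96: descend 000111011101111001101011011000 ; hops seen [H4,H4,H4] ; pick H4
  Q 250.127.32.94: descend 11111010011111110010 ; hops seen [H4,H0,H1] ; pick H1
  Q 250.0.0.0: descend 111110100 ; hops seen [H4,H0] ; pick H0
  Q 250.127.40.190: descend 11111010011111110010100010111110 ; hops seen [H4,H0,H1,H2,H3] ; pick H3
  Q 250.127.40.177: descend 1111101001111111001010001011 ; hops seen [H4,H0,H1,H2] ; pick H2
  + 29.0.0.0/8 (H4) depth=8

== LOOKUPS ==
["no-route","H3","H3","no-route","H2","H4","H2","H4","H2","H4","H1","H0","H3","H2"]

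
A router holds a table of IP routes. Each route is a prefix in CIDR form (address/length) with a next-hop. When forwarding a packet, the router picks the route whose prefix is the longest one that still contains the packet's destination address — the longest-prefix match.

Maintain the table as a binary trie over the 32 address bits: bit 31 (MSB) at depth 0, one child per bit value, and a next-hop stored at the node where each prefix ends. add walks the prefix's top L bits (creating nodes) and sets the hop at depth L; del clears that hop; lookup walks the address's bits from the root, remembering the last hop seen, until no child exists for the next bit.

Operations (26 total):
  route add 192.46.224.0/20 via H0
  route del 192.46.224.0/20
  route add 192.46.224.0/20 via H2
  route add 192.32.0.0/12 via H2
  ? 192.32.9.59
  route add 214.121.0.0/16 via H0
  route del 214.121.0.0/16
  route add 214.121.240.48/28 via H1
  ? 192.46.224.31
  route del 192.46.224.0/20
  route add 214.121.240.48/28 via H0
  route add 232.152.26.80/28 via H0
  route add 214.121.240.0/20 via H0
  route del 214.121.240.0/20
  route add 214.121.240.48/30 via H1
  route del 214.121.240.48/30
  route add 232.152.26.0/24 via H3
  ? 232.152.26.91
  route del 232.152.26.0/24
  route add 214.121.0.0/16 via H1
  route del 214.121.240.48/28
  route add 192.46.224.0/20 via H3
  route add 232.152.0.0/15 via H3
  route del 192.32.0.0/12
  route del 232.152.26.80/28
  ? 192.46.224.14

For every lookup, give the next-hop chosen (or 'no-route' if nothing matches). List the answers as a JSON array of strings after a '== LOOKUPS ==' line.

Process each operation:
  add 192.46.224.0/20 -> H0 at depth 20
  del 192.46.224.0/20 (clear depth 20)
  add 192.46.224.0/20 -> H2 at depth 20
  add 192.32.0.0/12 -> H2 at depth 12
  Q 192.32.9.59: descend 110000000010 ; hops seen [H2] ; pick H2
  add 214.121.0.0/16 -> H0 at depth 16
  del 214.121.0.0/16 (clear depth 16)
  add 214.121.240.48/28 -> H1 at depth 28
  Q 192.46.224.31: descend 11000000001011101110 ; hops seen [H2,H2] ; pick H2
  del 192.46.224.0/20 (clear depth 20)
  add 214.121.240.48/28 -> H0 at depth 28
  add 232.152.26.80/28 -> H0 at depth 28
  add 214.121.240.0/20 -> H0 at depth 20
  del 214.121.240.0/20 (clear depth 20)
  add 214.121.240.48/30 -> H1 at depth 30
  del 214.121.240.48/30 (clear depth 30)
  add 232.152.26.0/24 -> H3 at depth 24
  Q 232.152.26.91: descend 1110100010011000000110100101 ; hops seen [H3,H0] ; pick H0
  del 232.152.26.0/24 (clear depth 24)
  add 214.121.0.0/16 -> H1 at depth 16
  del 214.121.240.48/28 (clear depth 28)
  add 192.46.224.0/20 -> H3 at depth 20
  add 232.152.0.0/15 -> H3 at depth 15
  del 192.32.0.0/12 (clear depth 12)
  del 232.152.26.80/28 (clear depth 28)
  Q 192.46.224.14: descend 11000000001011101110 ; hops seen [H3] ; pick H3

== LOOKUPS ==
["H2","H2","H0","H3"]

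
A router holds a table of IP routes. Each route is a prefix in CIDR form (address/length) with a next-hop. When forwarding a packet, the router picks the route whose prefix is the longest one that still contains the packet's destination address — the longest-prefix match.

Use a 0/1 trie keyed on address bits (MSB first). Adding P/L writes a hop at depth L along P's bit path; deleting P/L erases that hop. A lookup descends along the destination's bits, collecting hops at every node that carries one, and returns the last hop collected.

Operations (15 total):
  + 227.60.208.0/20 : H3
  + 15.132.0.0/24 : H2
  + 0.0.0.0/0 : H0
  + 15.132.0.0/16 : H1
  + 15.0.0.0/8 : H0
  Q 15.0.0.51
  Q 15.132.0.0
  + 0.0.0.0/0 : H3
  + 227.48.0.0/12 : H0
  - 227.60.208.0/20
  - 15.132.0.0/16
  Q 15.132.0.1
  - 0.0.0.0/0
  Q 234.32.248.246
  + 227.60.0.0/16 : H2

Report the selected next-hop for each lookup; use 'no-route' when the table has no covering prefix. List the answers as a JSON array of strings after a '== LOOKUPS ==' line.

Trace:
  add 227.60.208.0/20 -> H3 at depth 20
  add 15.132.0.0/24 -> H2 at depth 24
  add 0.0.0.0/0 -> H0 at depth 0
  add 15.132.0.0/16 -> H1 at depth 16
  add 15.0.0.0/8 -> H0 at depth 8
  lookup 15.0.0.51: bits 00001111 walk d0:H0→d1:-→d2:-→d3:-→d4:-→d5:-→d6:-→d7:-→d8:H0 -> H0
  lookup 15.132.0.0: bits 000011111000010000000000 walk d0:H0→d1:-→d2:-→d3:-→d4:-→d5:-→d6:-→d7:-→d8:H0→d9:-→d10:-→d11:-→d12:-→d13:-→d14:-→d15:-→d16:H1→d17:-→d18:-→d19:-→d20:-→d21:-→d22:-→d23:-→d24:H2 -> H2
  add 0.0.0.0/0 -> H3 at depth 0
  add 227.48.0.0/12 -> H0 at depth 12
  del 227.60.208.0/20 (clear depth 20)
  del 15.132.0.0/16 (clear depth 16)
  lookup 15.132.0.1: bits 000011111000010000000000 walk d0:H3→d1:-→d2:-→d3:-→d4:-→d5:-→d6:-→d7:-→d8:H0→d9:-→d10:-→d11:-→d12:-→d13:-→d14:-→d15:-→d16:-→d17:-→d18:-→d19:-→d20:-→d21:-→d22:-→d23:-→d24:H2 -> H2
  del 0.0.0.0/0 (clear depth 0)
  lookup 234.32.248.246: bits 1110 walk d0:-→d1:-→d2:-→d3:-→d4:- -> no-route
  add 227.60.0.0/16 -> H2 at depth 16

== LOOKUPS ==
["H0","H2","H2","no-route"]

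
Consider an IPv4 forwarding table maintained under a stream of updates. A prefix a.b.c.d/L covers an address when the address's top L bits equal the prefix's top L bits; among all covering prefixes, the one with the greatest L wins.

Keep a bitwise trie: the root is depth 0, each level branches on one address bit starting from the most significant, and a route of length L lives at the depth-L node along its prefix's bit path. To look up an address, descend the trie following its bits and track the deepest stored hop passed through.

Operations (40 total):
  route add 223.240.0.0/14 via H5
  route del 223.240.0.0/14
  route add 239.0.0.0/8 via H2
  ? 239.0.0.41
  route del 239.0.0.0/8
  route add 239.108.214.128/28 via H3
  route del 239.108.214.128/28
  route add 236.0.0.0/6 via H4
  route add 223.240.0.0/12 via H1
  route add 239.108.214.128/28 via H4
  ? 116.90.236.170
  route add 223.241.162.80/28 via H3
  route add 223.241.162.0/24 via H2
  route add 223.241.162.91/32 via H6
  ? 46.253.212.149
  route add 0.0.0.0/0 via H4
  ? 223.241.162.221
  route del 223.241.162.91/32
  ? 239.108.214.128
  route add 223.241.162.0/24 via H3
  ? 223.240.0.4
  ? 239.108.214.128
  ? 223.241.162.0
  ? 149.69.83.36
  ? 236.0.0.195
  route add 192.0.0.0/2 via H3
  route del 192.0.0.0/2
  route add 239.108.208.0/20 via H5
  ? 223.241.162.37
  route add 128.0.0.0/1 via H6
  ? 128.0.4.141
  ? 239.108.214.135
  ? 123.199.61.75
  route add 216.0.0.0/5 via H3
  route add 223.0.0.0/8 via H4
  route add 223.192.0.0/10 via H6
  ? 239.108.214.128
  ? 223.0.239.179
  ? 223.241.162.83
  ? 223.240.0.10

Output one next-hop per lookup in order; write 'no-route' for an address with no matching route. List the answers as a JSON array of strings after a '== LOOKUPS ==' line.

Trace:
  + 223.240.0.0/14 (H5) depth=14
  del 223.240.0.0/14 (clear depth 14)
  + 239.0.0.0/8 (H2) depth=8
  ? 239.0.0.41  path d0:-→d1:-→d2:-→d3:-→d4:-→d5:-→d6:-→d7:-→d8:H2  best=H2
  del 239.0.0.0/8 (clear depth 8)
  + 239.108.214.128/28 (H3) depth=28
  del 239.108.214.128/28 (clear depth 28)
  + 236.0.0.0/6 (H4) depth=6
  + 223.240.0.0/12 (H1) depth=12
  + 239.108.214.128/28 (H4) depth=28
  ? 116.90.236.170  path d0:-  best=no-route
  + 223.241.162.80/28 (H3) depth=28
  + 223.241.162.0/24 (H2) depth=24
  + 223.241.162.91/32 (H6) depth=32
  ? 46.253.212.149  path d0:-  best=no-route
  + 0.0.0.0/0 (H4) depth=0
  ? 223.241.162.221  path d0:H4→d1:-→d2:-→d3:-→d4:-→d5:-→d6:-→d7:-→d8:-→d9:-→d10:-→d11:-→d12:H1→d13:-→d14:-→d15:-→d16:-→d17:-→d18:-→d19:-→d20:-→d21:-→d22:-→d23:-→d24:H2  best=H2
  del 223.241.162.91/32 (clear depth 32)
  ? 239.108.214.128  path d0:H4→d1:-→d2:-→d3:-→d4:-→d5:-→d6:H4→d7:-→d8:-→d9:-→d10:-→d11:-→d12:-→d13:-→d14:-→d15:-→d16:-→d17:-→d18:-→d19:-→d20:-→d21:-→d22:-→d23:-→d24:-→d25:-→d26:-→d27:-→d28:H4  best=H4
  + 223.241.162.0/24 (H3) depth=24
  ? 223.240.0.4  path d0:H4→d1:-→d2:-→d3:-→d4:-→d5:-→d6:-→d7:-→d8:-→d9:-→d10:-→d11:-→d12:H1→d13:-→d14:-→d15:-  best=H1
  ? 239.108.214.128  path d0:H4→d1:-→d2:-→d3:-→d4:-→d5:-→d6:H4→d7:-→d8:-→d9:-→d10:-→d11:-→d12:-→d13:-→d14:-→d15:-→d16:-→d17:-→d18:-→d19:-→d20:-→d21:-→d22:-→d23:-→d24:-→d25:-→d26:-→d27:-→d28:H4  best=H4
  ? 223.241.162.0  path d0:H4→d1:-→d2:-→d3:-→d4:-→d5:-→d6:-→d7:-→d8:-→d9:-→d10:-→d11:-→d12:H1→d13:-→d14:-→d15:-→d16:-→d17:-→d18:-→d19:-→d20:-→d21:-→d22:-→d23:-→d24:H3→d25:-  best=H3
  ? 149.69.83.36  path d0:H4→d1:-  best=H4
  ? 236.0.0.195  path d0:H4→d1:-→d2:-→d3:-→d4:-→d5:-→d6:H4  best=H4
  + 192.0.0.0/2 (H3) depth=2
  del 192.0.0.0/2 (clear depth 2)
  + 239.108.208.0/20 (H5) depth=20
  ? 223.241.162.37  path d0:H4→d1:-→d2:-→d3:-→d4:-→d5:-→d6:-→d7:-→d8:-→d9:-→d10:-→d11:-→d12:H1→d13:-→d14:-→d15:-→d16:-→d17:-→d18:-→d19:-→d20:-→d21:-→d22:-→d23:-→d24:H3→d25:-  best=H3
  + 128.0.0.0/1 (H6) depth=1
  ? 128.0.4.141  path d0:H4→d1:H6  best=H6
  ? 239.108.214.135  path d0:H4→d1:H6→d2:-→d3:-→d4:-→d5:-→d6:H4→d7:-→d8:-→d9:-→d10:-→d11:-→d12:-→d13:-→d14:-→d15:-→d16:-→d17:-→d18:-→d19:-→d20:H5→d21:-→d22:-→d23:-→d24:-→d25:-→d26:-→d27:-→d28:H4  best=H4
  ? 123.199.61.75  path d0:H4  best=H4
  + 216.0.0.0/5 (H3) depth=5
  + 223.0.0.0/8 (H4) depth=8
  + 223.192.0.0/10 (H6) depth=10
  ? 239.108.214.128  path d0:H4→d1:H6→d2:-→d3:-→d4:-→d5:-→d6:H4→d7:-→d8:-→d9:-→d10:-→d11:-→d12:-→d13:-→d14:-→d15:-→d16:-→d17:-→d18:-→d19:-→d20:H5→d21:-→d22:-→d23:-→d24:-→d25:-→d26:-→d27:-→d28:H4  best=H4
  ? 223.0.239.179  path d0:H4→d1:H6→d2:-→d3:-→d4:-→d5:H3→d6:-→d7:-→d8:H4  best=H4
  ? 223.241.162.83  path d0:H4→d1:H6→d2:-→d3:-→d4:-→d5:H3→d6:-→d7:-→d8:H4→d9:-→d10:H6→d11:-→d12:H1→d13:-→d14:-→d15:-→d16:-→d17:-→d18:-→d19:-→d20:-→d21:-→d22:-→d23:-→d24:H3→d25:-→d26:-→d27:-→d28:H3  best=H3
  ? 223.240.0.10  path d0:H4→d1:H6→d2:-→d3:-→d4:-→d5:H3→d6:-→d7:-→d8:H4→d9:-→d10:H6→d11:-→d12:H1→d13:-→d14:-→d15:-  best=H1

== LOOKUPS ==
["H2","no-route","no-route","H2","H4","H1","H4","H3","H4","H4","H3","H6","H4","H4","H4","H4","H3","H1"]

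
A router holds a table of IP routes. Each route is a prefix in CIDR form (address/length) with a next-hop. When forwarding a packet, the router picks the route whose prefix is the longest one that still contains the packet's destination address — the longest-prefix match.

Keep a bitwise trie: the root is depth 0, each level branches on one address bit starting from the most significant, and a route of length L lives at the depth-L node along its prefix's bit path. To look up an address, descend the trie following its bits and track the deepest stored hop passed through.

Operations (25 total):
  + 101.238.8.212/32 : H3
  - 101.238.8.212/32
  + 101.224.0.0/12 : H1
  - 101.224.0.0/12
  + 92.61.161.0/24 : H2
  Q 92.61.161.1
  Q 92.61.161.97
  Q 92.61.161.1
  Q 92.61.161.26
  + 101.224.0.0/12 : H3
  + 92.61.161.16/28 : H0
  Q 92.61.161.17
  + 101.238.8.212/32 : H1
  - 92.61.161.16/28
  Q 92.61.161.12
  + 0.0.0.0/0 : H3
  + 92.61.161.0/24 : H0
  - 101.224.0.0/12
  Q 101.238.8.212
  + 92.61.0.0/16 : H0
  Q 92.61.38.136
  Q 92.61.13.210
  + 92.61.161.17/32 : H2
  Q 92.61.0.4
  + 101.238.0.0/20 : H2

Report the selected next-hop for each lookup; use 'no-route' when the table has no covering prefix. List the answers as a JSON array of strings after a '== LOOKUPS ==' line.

Process each operation:
  + 101.238.8.212/32 (H3) depth=32
  del 101.238.8.212/32 (clear depth 32)
  + 101.224.0.0/12 (H1) depth=12
  del 101.224.0.0/12 (clear depth 12)
  + 92.61.161.0/24 (H2) depth=24
  lookup 92.61.161.1: bits 010111000011110110100001 walk d0:-→d1:-→d2:-→d3:-→d4:-→d5:-→d6:-→d7:-→d8:-→d9:-→d10:-→d11:-→d12:-→d13:-→d14:-→d15:-→d16:-→d17:-→d18:-→d19:-→d20:-→d21:-→d22:-→d23:-→d24:H2 -> H2
  lookup 92.61.161.97: bits 010111000011110110100001 walk d0:-→d1:-→d2:-→d3:-→d4:-→d5:-→d6:-→d7:-→d8:-→d9:-→d10:-→d11:-→d12:-→d13:-→d14:-→d15:-→d16:-→d17:-→d18:-→d19:-→d20:-→d21:-→d22:-→d23:-→d24:H2 -> H2
  lookup 92.61.161.1: bits 010111000011110110100001 walk d0:-→d1:-→d2:-→d3:-→d4:-→d5:-→d6:-→d7:-→d8:-→d9:-→d10:-→d11:-→d12:-→d13:-→d14:-→d15:-→d16:-→d17:-→d18:-→d19:-→d20:-→d21:-→d22:-→d23:-→d24:H2 -> H2
  lookup 92.61.161.26: bits 010111000011110110100001 walk d0:-→d1:-→d2:-→d3:-→d4:-→d5:-→d6:-→d7:-→d8:-→d9:-→d10:-→d11:-→d12:-→d13:-→d14:-→d15:-→d16:-→d17:-→d18:-→d19:-→d20:-→d21:-→d22:-→d23:-→d24:H2 -> H2
  + 101.224.0.0/12 (H3) depth=12
  + 92.61.161.16/28 (H0) depth=28
  lookup 92.61.161.17: bits 0101110000111101101000010001 walk d0:-→d1:-→d2:-→d3:-→d4:-→d5:-→d6:-→d7:-→d8:-→d9:-→d10:-→d11:-→d12:-→d13:-→d14:-→d15:-→d16:-→d17:-→d18:-→d19:-→d20:-→d21:-→d22:-→d23:-→d24:H2→d25:-→d26:-→d27:-→d28:H0 -> H0
  + 101.238.8.212/32 (H1) depth=32
  del 92.61.161.16/28 (clear depth 28)
  lookup 92.61.161.12: bits 010111000011110110100001000 walk d0:-→d1:-→d2:-→d3:-→d4:-→d5:-→d6:-→d7:-→d8:-→d9:-→d10:-→d11:-→d12:-→d13:-→d14:-→d15:-→d16:-→d17:-→d18:-→d19:-→d20:-→d21:-→d22:-→d23:-→d24:H2→d25:-→d26:-→d27:- -> H2
  + 0.0.0.0/0 (H3) depth=0
  + 92.61.161.0/24 (H0) depth=24
  del 101.224.0.0/12 (clear depth 12)
  lookup 101.238.8.212: bits 01100101111011100000100011010100 walk d0:H3→d1:-→d2:-→d3:-→d4:-→d5:-→d6:-→d7:-→d8:-→d9:-→d10:-→d11:-→d12:-→d13:-→d14:-→d15:-→d16:-→d17:-→d18:-→d19:-→d20:-→d21:-→d22:-→d23:-→d24:-→d25:-→d26:-→d27:-→d28:-→d29:-→d30:-→d31:-→d32:H1 -> H1
  + 92.61.0.0/16 (H0) depth=16
  lookup 92.61.38.136: bits 0101110000111101 walk d0:H3→d1:-→d2:-→d3:-→d4:-→d5:-→d6:-→d7:-→d8:-→d9:-→d10:-→d11:-→d12:-→d13:-→d14:-→d15:-→d16:H0 -> H0
  lookup 92.61.13.210: bits 0101110000111101 walk d0:H3→d1:-→d2:-→d3:-→d4:-→d5:-→d6:-→d7:-→d8:-→d9:-→d10:-→d11:-→d12:-→d13:-→d14:-→d15:-→d16:H0 -> H0
  + 92.61.161.17/32 (H2) depth=32
  lookup 92.61.0.4: bits 0101110000111101 walk d0:H3→d1:-→d2:-→d3:-→d4:-→d5:-→d6:-→d7:-→d8:-→d9:-→d10:-→d11:-→d12:-→d13:-→d14:-→d15:-→d16:H0 -> H0
  + 101.238.0.0/20 (H2) depth=20

== LOOKUPS ==
["H2","H2","H2","H2","H0","H2","H1","H0","H0","H0"]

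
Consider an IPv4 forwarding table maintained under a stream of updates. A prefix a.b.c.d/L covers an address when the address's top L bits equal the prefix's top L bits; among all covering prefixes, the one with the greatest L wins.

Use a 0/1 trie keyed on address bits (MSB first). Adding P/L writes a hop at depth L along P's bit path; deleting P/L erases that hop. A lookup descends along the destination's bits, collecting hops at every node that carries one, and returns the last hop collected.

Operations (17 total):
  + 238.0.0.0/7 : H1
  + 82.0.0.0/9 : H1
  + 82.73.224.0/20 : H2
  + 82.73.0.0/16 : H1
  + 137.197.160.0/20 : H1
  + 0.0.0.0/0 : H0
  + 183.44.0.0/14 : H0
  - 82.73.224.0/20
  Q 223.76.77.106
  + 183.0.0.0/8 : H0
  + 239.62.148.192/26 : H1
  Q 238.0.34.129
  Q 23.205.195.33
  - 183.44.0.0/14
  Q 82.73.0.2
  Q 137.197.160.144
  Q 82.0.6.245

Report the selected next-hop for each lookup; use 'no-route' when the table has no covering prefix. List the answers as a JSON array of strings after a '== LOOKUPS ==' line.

Trace:
  add 238.0.0.0/7 -> H1 at depth 7
  add 82.0.0.0/9 -> H1 at depth 9
  add 82.73.224.0/20 -> H2 at depth 20
  add 82.73.0.0/16 -> H1 at depth 16
  add 137.197.160.0/20 -> H1 at depth 20
  add 0.0.0.0/0 -> H0 at depth 0
  add 183.44.0.0/14 -> H0 at depth 14
  del 82.73.224.0/20 (clear depth 20)
  lookup 223.76.77.106: bits 11 walk d0:H0→d1:-→d2:- -> H0
  add 183.0.0.0/8 -> H0 at depth 8
  add 239.62.148.192/26 -> H1 at depth 26
  lookup 238.0.34.129: bits 1110111 walk d0:H0→d1:-→d2:-→d3:-→d4:-→d5:-→d6:-→d7:H1 -> H1
  lookup 23.205.195.33: bits 0 walk d0:H0→d1:- -> H0
  del 183.44.0.0/14 (clear depth 14)
  lookup 82.73.0.2: bits 0101001001001001 walk d0:H0→d1:-→d2:-→d3:-→d4:-→d5:-→d6:-→d7:-→d8:-→d9:H1→d10:-→d11:-→d12:-→d13:-→d14:-→d15:-→d16:H1 -> H1
  lookup 137.197.160.144: bits 10001001110001011010 walk d0:H0→d1:-→d2:-→d3:-→d4:-→d5:-→d6:-→d7:-→d8:-→d9:-→d10:-→d11:-→d12:-→d13:-→d14:-→d15:-→d16:-→d17:-→d18:-→d19:-→d20:H1 -> H1
  lookup 82.0.6.245: bits 010100100 walk d0:H0→d1:-→d2:-→d3:-→d4:-→d5:-→d6:-→d7:-→d8:-→d9:H1 -> H1

== LOOKUPS ==
["H0","H1","H0","H1","H1","H1"]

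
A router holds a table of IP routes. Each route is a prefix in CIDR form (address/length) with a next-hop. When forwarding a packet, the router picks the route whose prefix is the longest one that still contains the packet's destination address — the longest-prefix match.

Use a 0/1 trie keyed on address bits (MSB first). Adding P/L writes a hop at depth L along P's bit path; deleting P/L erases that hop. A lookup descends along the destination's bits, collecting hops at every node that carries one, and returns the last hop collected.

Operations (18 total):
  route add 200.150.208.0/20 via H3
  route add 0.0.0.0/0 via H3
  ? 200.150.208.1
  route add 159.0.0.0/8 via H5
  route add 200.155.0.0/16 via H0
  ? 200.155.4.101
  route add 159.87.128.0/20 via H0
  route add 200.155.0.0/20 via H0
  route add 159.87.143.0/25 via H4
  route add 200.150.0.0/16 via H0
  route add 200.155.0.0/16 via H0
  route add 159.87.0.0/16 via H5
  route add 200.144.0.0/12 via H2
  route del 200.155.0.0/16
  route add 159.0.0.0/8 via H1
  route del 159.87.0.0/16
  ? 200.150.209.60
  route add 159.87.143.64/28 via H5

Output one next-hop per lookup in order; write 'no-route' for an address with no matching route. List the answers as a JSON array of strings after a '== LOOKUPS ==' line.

Process each operation:
  add 200.150.208.0/20 -> H3 at depth 20
  add 0.0.0.0/0 -> H3 at depth 0
  lookup 200.150.208.1: bits 11001000100101101101 walk d0:H3→d1:-→d2:-→d3:-→d4:-→d5:-→d6:-→d7:-→d8:-→d9:-→d10:-→d11:-→d12:-→d13:-→d14:-→d15:-→d16:-→d17:-→d18:-→d19:-→d20:H3 -> H3
  add 159.0.0.0/8 -> H5 at depth 8
  add 200.155.0.0/16 -> H0 at depth 16
  lookup 200.155.4.101: bits 1100100010011011 walk d0:H3→d1:-→d2:-→d3:-→d4:-→d5:-→d6:-→d7:-→d8:-→d9:-→d10:-→d11:-→d12:-→d13:-→d14:-→d15:-→d16:H0 -> H0
  add 159.87.128.0/20 -> H0 at depth 20
  add 200.155.0.0/20 -> H0 at depth 20
  add 159.87.143.0/25 -> H4 at depth 25
  add 200.150.0.0/16 -> H0 at depth 16
  add 200.155.0.0/16 -> H0 at depth 16
  add 159.87.0.0/16 -> H5 at depth 16
  add 200.144.0.0/12 -> H2 at depth 12
  del 200.155.0.0/16 (clear depth 16)
  add 159.0.0.0/8 -> H1 at depth 8
  del 159.87.0.0/16 (clear depth 16)
  lookup 200.150.209.60: bits 11001000100101101101 walk d0:H3→d1:-→d2:-→d3:-→d4:-→d5:-→d6:-→d7:-→d8:-→d9:-→d10:-→d11:-→d12:H2→d13:-→d14:-→d15:-→d16:H0→d17:-→d18:-→d19:-→d20:H3 -> H3
  add 159.87.143.64/28 -> H5 at depth 28

== LOOKUPS ==
["H3","H0","H3"]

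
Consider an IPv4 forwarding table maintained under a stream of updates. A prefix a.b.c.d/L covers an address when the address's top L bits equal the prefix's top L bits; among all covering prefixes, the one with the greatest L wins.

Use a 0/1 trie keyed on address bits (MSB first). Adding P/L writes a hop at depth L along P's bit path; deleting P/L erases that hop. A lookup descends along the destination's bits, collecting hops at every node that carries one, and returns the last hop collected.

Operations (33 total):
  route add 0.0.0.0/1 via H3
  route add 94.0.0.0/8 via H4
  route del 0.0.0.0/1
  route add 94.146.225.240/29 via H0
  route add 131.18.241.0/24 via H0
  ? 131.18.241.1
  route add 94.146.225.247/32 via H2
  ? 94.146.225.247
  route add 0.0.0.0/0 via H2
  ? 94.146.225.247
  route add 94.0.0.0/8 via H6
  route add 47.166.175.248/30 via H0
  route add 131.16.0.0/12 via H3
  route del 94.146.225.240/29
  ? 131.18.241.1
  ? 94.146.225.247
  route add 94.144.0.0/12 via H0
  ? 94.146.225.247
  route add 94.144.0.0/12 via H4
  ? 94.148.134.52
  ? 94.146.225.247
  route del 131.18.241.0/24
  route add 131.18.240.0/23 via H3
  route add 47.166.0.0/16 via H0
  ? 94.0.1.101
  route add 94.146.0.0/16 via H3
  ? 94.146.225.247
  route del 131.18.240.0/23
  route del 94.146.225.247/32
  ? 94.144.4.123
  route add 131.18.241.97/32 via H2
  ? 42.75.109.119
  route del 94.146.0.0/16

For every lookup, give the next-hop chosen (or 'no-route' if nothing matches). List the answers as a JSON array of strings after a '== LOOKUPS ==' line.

Trace:
  + 0.0.0.0/1 (H3) depth=1
  + 94.0.0.0/8 (H4) depth=8
  del 0.0.0.0/1 (clear depth 1)
  + 94.146.225.240/29 (H0) depth=29
  + 131.18.241.0/24 (H0) depth=24
  lookup 131.18.241.1: bits 100000110001001011110001 walk d0:-→d1:-→d2:-→d3:-→d4:-→d5:-→d6:-→d7:-→d8:-→d9:-→d10:-→d11:-→d12:-→d13:-→d14:-→d15:-→d16:-→d17:-→d18:-→d19:-→d20:-→d21:-→d22:-→d23:-→d24:H0 -> H0
  + 94.146.225.247/32 (H2) depth=32
  lookup 94.146.225.247: bits 01011110100100101110000111110111 walk d0:-→d1:-→d2:-→d3:-→d4:-→d5:-→d6:-→d7:-→d8:H4→d9:-→d10:-→d11:-→d12:-→d13:-→d14:-→d15:-→d16:-→d17:-→d18:-→d19:-→d20:-→d21:-→d22:-→d23:-→d24:-→d25:-→d26:-→d27:-→d28:-→d29:H0→d30:-→d31:-→d32:H2 -> H2
  + 0.0.0.0/0 (H2) depth=0
  lookup 94.146.225.247: bits 01011110100100101110000111110111 walk d0:H2→d1:-→d2:-→d3:-→d4:-→d5:-→d6:-→d7:-→d8:H4→d9:-→d10:-→d11:-→d12:-→d13:-→d14:-→d15:-→d16:-→d17:-→d18:-→d19:-→d20:-→d21:-→d22:-→d23:-→d24:-→d25:-→d26:-→d27:-→d28:-→d29:H0→d30:-→d31:-→d32:H2 -> H2
  + 94.0.0.0/8 (H6) depth=8
  + 47.166.175.248/30 (H0) depth=30
  + 131.16.0.0/12 (H3) depth=12
  del 94.146.225.240/29 (clear depth 29)
  lookup 131.18.241.1: bits 100000110001001011110001 walk d0:H2→d1:-→d2:-→d3:-→d4:-→d5:-→d6:-→d7:-→d8:-→d9:-→d10:-→d11:-→d12:H3→d13:-→d14:-→d15:-→d16:-→d17:-→d18:-→d19:-→d20:-→d21:-→d22:-→d23:-→d24:H0 -> H0
  lookup 94.146.225.247: bits 01011110100100101110000111110111 walk d0:H2→d1:-→d2:-→d3:-→d4:-→d5:-→d6:-→d7:-→d8:H6→d9:-→d10:-→d11:-→d12:-→d13:-→d14:-→d15:-→d16:-→d17:-→d18:-→d19:-→d20:-→d21:-→d22:-→d23:-→d24:-→d25:-→d26:-→d27:-→d28:-→d29:-→d30:-→d31:-→d32:H2 -> H2
  + 94.144.0.0/12 (H0) depth=12
  lookup 94.146.225.247: bits 01011110100100101110000111110111 walk d0:H2→d1:-→d2:-→d3:-→d4:-→d5:-→d6:-→d7:-→d8:H6→d9:-→d10:-→d11:-→d12:H0→d13:-→d14:-→d15:-→d16:-→d17:-→d18:-→d19:-→d20:-→d21:-→d22:-→d23:-→d24:-→d25:-→d26:-→d27:-→d28:-→d29:-→d30:-→d31:-→d32:H2 -> H2
  + 94.144.0.0/12 (H4) depth=12
  lookup 94.148.134.52: bits 0101111010010 walk d0:H2→d1:-→d2:-→d3:-→d4:-→d5:-→d6:-→d7:-→d8:H6→d9:-→d10:-→d11:-→d12:H4→d13:- -> H4
  lookup 94.146.225.247: bits 01011110100100101110000111110111 walk d0:H2→d1:-→d2:-→d3:-→d4:-→d5:-→d6:-→d7:-→d8:H6→d9:-→d10:-→d11:-→d12:H4→d13:-→d14:-→d15:-→d16:-→d17:-→d18:-→d19:-→d20:-→d21:-→d22:-→d23:-→d24:-→d25:-→d26:-→d27:-→d28:-→d29:-→d30:-→d31:-→d32:H2 -> H2
  del 131.18.241.0/24 (clear depth 24)
  + 131.18.240.0/23 (H3) depth=23
  + 47.166.0.0/16 (H0) depth=16
  lookup 94.0.1.101: bits 01011110 walk d0:H2→d1:-→d2:-→d3:-→d4:-→d5:-→d6:-→d7:-→d8:H6 -> H6
  + 94.146.0.0/16 (H3) depth=16
  lookup 94.146.225.247: bits 01011110100100101110000111110111 walk d0:H2→d1:-→d2:-→d3:-→d4:-→d5:-→d6:-→d7:-→d8:H6→d9:-→d10:-→d11:-→d12:H4→d13:-→d14:-→d15:-→d16:H3→d17:-→d18:-→d19:-→d20:-→d21:-→d22:-→d23:-→d24:-→d25:-→d26:-→d27:-→d28:-→d29:-→d30:-→d31:-→d32:H2 -> H2
  del 131.18.240.0/23 (clear depth 23)
  del 94.146.225.247/32 (clear depth 32)
  lookup 94.144.4.123: bits 01011110100100 walk d0:H2→d1:-→d2:-→d3:-→d4:-→d5:-→d6:-→d7:-→d8:H6→d9:-→d10:-→d11:-→d12:H4→d13:-→d14:- -> H4
  + 131.18.241.97/32 (H2) depth=32
  lookup 42.75.109.119: bits 00101 walk d0:H2→d1:-→d2:-→d3:-→d4:-→d5:- -> H2
  del 94.146.0.0/16 (clear depth 16)

== LOOKUPS ==
["H0","H2","H2","H0","H2","H2","H4","H2","H6","H2","H4","H2"]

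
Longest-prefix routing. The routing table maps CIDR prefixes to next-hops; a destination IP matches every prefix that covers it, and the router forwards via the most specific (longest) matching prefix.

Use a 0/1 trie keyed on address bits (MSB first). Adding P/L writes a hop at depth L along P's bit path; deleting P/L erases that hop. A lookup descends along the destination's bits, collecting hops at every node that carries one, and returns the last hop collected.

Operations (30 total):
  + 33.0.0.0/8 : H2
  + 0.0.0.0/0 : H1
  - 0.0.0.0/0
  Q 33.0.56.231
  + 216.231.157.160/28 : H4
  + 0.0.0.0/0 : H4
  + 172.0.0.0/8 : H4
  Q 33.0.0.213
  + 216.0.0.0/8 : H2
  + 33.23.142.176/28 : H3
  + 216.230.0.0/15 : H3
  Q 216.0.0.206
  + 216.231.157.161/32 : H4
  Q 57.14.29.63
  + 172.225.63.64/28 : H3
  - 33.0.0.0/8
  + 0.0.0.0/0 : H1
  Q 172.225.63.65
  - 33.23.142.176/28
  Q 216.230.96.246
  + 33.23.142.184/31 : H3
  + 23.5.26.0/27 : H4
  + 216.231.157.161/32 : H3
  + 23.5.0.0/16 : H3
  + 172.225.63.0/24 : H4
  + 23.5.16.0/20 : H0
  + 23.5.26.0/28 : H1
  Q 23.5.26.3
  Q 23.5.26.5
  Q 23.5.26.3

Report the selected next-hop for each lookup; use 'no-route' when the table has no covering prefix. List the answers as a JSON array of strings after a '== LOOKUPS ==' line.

Process each operation:
  add 33.0.0.0/8 -> H2 at depth 8
  add 0.0.0.0/0 -> H1 at depth 0
  del 0.0.0.0/0 (clear depth 0)
  lookup 33.0.56.231: bits 00100001 walk d0:-→d1:-→d2:-→d3:-→d4:-→d5:-→d6:-→d7:-→d8:H2 -> H2
  add 216.231.157.160/28 -> H4 at depth 28
  add 0.0.0.0/0 -> H4 at depth 0
  add 172.0.0.0/8 -> H4 at depth 8
  lookup 33.0.0.213: bits 00100001 walk d0:H4→d1:-→d2:-→d3:-→d4:-→d5:-→d6:-→d7:-→d8:H2 -> H2
  add 216.0.0.0/8 -> H2 at depth 8
  add 33.23.142.176/28 -> H3 at depth 28
  add 216.230.0.0/15 -> H3 at depth 15
  lookup 216.0.0.206: bits 11011000 walk d0:H4→d1:-→d2:-→d3:-→d4:-→d5:-→d6:-→d7:-→d8:H2 -> H2
  add 216.231.157.161/32 -> H4 at depth 32
  lookup 57.14.29.63: bits 001 walk d0:H4→d1:-→d2:-→d3:- -> H4
  add 172.225.63.64/28 -> H3 at depth 28
  del 33.0.0.0/8 (clear depth 8)
  add 0.0.0.0/0 -> H1 at depth 0
  lookup 172.225.63.65: bits 1010110011100001001111110100 walk d0:H1→d1:-→d2:-→d3:-→d4:-→d5:-→d6:-→d7:-→d8:H4→d9:-→d10:-→d11:-→d12:-→d13:-→d14:-→d15:-→d16:-→d17:-→d18:-→d19:-→d20:-→d21:-→d22:-→d23:-→d24:-→d25:-→d26:-→d27:-→d28:H3 -> H3
  del 33.23.142.176/28 (clear depth 28)
  lookup 216.230.96.246: bits 110110001110011 walk d0:H1→d1:-→d2:-→d3:-→d4:-→d5:-→d6:-→d7:-→d8:H2→d9:-→d10:-→d11:-→d12:-→d13:-→d14:-→d15:H3 -> H3
  add 33.23.142.184/31 -> H3 at depth 31
  add 23.5.26.0/27 -> H4 at depth 27
  add 216.231.157.161/32 -> H3 at depth 32
  add 23.5.0.0/16 -> H3 at depth 16
  add 172.225.63.0/24 -> H4 at depth 24
  add 23.5.16.0/20 -> H0 at depth 20
  add 23.5.26.0/28 -> H1 at depth 28
  lookup 23.5.26.3: bits 0001011100000101000110100000 walk d0:H1→d1:-→d2:-→d3:-→d4:-→d5:-→d6:-→d7:-→d8:-→d9:-→d10:-→d11:-→d12:-→d13:-→d14:-→d15:-→d16:H3→d17:-→d18:-→d19:-→d20:H0→d21:-→d22:-→d23:-→d24:-→d25:-→d26:-→d27:H4→d28:H1 -> H1
  lookup 23.5.26.5: bits 0001011100000101000110100000 walk d0:H1→d1:-→d2:-→d3:-→d4:-→d5:-→d6:-→d7:-→d8:-→d9:-→d10:-→d11:-→d12:-→d13:-→d14:-→d15:-→d16:H3→d17:-→d18:-→d19:-→d20:H0→d21:-→d22:-→d23:-→d24:-→d25:-→d26:-→d27:H4→d28:H1 -> H1
  lookup 23.5.26.3: bits 0001011100000101000110100000 walk d0:H1→d1:-→d2:-→d3:-→d4:-→d5:-→d6:-→d7:-→d8:-→d9:-→d10:-→d11:-→d12:-→d13:-→d14:-→d15:-→d16:H3→d17:-→d18:-→d19:-→d20:H0→d21:-→d22:-→d23:-→d24:-→d25:-→d26:-→d27:H4→d28:H1 -> H1

== LOOKUPS ==
["H2","H2","H2","H4","H3","H3","H1","H1","H1"]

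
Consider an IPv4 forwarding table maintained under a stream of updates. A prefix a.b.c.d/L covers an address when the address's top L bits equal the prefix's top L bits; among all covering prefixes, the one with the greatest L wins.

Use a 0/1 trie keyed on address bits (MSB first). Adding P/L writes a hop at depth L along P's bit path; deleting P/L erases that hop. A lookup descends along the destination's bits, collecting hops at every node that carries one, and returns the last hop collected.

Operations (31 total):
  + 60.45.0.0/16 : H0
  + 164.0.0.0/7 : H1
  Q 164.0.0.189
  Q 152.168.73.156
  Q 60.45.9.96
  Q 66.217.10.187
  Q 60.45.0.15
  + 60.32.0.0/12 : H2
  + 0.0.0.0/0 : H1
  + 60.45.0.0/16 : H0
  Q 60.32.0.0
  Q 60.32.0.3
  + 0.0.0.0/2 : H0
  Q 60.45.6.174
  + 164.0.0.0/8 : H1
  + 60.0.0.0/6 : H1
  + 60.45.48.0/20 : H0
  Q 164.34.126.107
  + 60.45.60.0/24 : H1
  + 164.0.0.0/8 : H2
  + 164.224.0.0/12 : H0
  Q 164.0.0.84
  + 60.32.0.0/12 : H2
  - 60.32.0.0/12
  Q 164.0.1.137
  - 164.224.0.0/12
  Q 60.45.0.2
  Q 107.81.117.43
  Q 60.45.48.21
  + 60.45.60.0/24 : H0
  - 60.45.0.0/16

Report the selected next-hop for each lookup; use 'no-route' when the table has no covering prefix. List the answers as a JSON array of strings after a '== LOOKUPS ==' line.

Apply in order:
  + 60.45.0.0/16 (H0) depth=16
  + 164.0.0.0/7 (H1) depth=7
  lookup 164.0.0.189: bits 1010010 walk d0:-→d1:-→d2:-→d3:-→d4:-→d5:-→d6:-→d7:H1 -> H1
  lookup 152.168.73.156: bits 10 walk d0:-→d1:-→d2:- -> no-route
  lookup 60.45.9.96: bits 0011110000101101 walk d0:-→d1:-→d2:-→d3:-→d4:-→d5:-→d6:-→d7:-→d8:-→d9:-→d10:-→d11:-→d12:-→d13:-→d14:-→d15:-→d16:H0 -> H0
  lookup 66.217.10.187: bits 0 walk d0:-→d1:- -> no-route
  lookup 60.45.0.15: bits 0011110000101101 walk d0:-→d1:-→d2:-→d3:-→d4:-→d5:-→d6:-→d7:-→d8:-→d9:-→d10:-→d11:-→d12:-→d13:-→d14:-→d15:-→d16:H0 -> H0
  + 60.32.0.0/12 (H2) depth=12
  + 0.0.0.0/0 (H1) depth=0
  + 60.45.0.0/16 (H0) depth=16
  lookup 60.32.0.0: bits 001111000010 walk d0:H1→d1:-→d2:-→d3:-→d4:-→d5:-→d6:-→d7:-→d8:-→d9:-→d10:-→d11:-→d12:H2 -> H2
  lookup 60.32.0.3: bits 001111000010 walk d0:H1→d1:-→d2:-→d3:-→d4:-→d5:-→d6:-→d7:-→d8:-→d9:-→d10:-→d11:-→d12:H2 -> H2
  + 0.0.0.0/2 (H0) depth=2
  lookup 60.45.6.174: bits 0011110000101101 walk d0:H1→d1:-→d2:H0→d3:-→d4:-→d5:-→d6:-→d7:-→d8:-→d9:-→d10:-→d11:-→d12:H2→d13:-→d14:-→d15:-→d16:H0 -> H0
  + 164.0.0.0/8 (H1) depth=8
  + 60.0.0.0/6 (H1) depth=6
  + 60.45.48.0/20 (H0) depth=20
  lookup 164.34.126.107: bits 10100100 walk d0:H1→d1:-→d2:-→d3:-→d4:-→d5:-→d6:-→d7:H1→d8:H1 -> H1
  + 60.45.60.0/24 (H1) depth=24
  + 164.0.0.0/8 (H2) depth=8
  + 164.224.0.0/12 (H0) depth=12
  lookup 164.0.0.84: bits 10100100 walk d0:H1→d1:-→d2:-→d3:-→d4:-→d5:-→d6:-→d7:H1→d8:H2 -> H2
  + 60.32.0.0/12 (H2) depth=12
  del 60.32.0.0/12 (clear depth 12)
  lookup 164.0.1.137: bits 10100100 walk d0:H1→d1:-→d2:-→d3:-→d4:-→d5:-→d6:-→d7:H1→d8:H2 -> H2
  del 164.224.0.0/12 (clear depth 12)
  lookup 60.45.0.2: bits 001111000010110100 walk d0:H1→d1:-→d2:H0→d3:-→d4:-→d5:-→d6:H1→d7:-→d8:-→d9:-→d10:-→d11:-→d12:-→d13:-→d14:-→d15:-→d16:H0→d17:-→d18:- -> H0
  lookup 107.81.117.43: bits 0 walk d0:H1→d1:- -> H1
  lookup 60.45.48.21: bits 00111100001011010011 walk d0:H1→d1:-→d2:H0→d3:-→d4:-→d5:-→d6:H1→d7:-→d8:-→d9:-→d10:-→d11:-→d12:-→d13:-→d14:-→d15:-→d16:H0→d17:-→d18:-→d19:-→d20:H0 -> H0
  + 60.45.60.0/24 (H0) depth=24
  del 60.45.0.0/16 (clear depth 16)

== LOOKUPS ==
["H1","no-route","H0","no-route","H0","H2","H2","H0","H1","H2","H2","H0","H1","H0"]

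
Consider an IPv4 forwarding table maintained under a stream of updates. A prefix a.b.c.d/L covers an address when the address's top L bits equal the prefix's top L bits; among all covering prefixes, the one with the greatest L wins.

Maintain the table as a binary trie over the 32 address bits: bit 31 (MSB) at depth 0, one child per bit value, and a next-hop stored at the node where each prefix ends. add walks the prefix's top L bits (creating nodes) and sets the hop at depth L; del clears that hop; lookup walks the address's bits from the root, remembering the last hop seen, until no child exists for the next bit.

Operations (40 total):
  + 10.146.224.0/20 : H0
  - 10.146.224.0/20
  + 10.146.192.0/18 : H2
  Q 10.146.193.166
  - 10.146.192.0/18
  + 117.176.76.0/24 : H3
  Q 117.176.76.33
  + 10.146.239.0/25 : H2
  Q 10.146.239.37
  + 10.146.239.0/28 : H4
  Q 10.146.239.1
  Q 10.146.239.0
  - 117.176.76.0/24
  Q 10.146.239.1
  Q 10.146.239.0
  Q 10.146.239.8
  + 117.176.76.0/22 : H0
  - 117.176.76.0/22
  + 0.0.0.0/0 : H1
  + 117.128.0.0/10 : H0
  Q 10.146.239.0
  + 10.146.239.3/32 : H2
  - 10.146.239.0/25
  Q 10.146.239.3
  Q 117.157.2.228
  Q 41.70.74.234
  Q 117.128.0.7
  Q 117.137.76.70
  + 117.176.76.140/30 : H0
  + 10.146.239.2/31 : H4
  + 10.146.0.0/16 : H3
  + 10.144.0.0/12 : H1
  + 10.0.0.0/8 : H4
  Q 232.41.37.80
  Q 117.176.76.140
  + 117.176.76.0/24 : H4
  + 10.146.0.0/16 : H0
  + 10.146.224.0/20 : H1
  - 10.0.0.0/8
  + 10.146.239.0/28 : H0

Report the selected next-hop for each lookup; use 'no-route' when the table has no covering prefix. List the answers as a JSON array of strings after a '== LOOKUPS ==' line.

Process each operation:
  + 10.146.224.0/20 (H0) depth=20
  - 10.146.224.0/20 clear@20
  + 10.146.192.0/18 (H2) depth=18
  ? 10.146.193.166  path d0:-→d1:-→d2:-→d3:-→d4:-→d5:-→d6:-→d7:-→d8:-→d9:-→d10:-→d11:-→d12:-→d13:-→d14:-→d15:-→d16:-→d17:-→d18:H2  best=H2
  - 10.146.192.0/18 clear@18
  + 117.176.76.0/24 (H3) depth=24
  ? 117.176.76.33  path d0:-→d1:-→d2:-→d3:-→d4:-→d5:-→d6:-→d7:-→d8:-→d9:-→d10:-→d11:-→d12:-→d13:-→d14:-→d15:-→d16:-→d17:-→d18:-→d19:-→d20:-→d21:-→d22:-→d23:-→d24:H3  best=H3
  + 10.146.239.0/25 (H2) depth=25
  ? 10.146.239.37  path d0:-→d1:-→d2:-→d3:-→d4:-→d5:-→d6:-→d7:-→d8:-→d9:-→d10:-→d11:-→d12:-→d13:-→d14:-→d15:-→d16:-→d17:-→d18:-→d19:-→d20:-→d21:-→d22:-→d23:-→d24:-→d25:H2  best=H2
  + 10.146.239.0/28 (H4) depth=28
  ? 10.146.239.1  path d0:-→d1:-→d2:-→d3:-→d4:-→d5:-→d6:-→d7:-→d8:-→d9:-→d10:-→d11:-→d12:-→d13:-→d14:-→d15:-→d16:-→d17:-→d18:-→d19:-→d20:-→d21:-→d22:-→d23:-→d24:-→d25:H2→d26:-→d27:-→d28:H4  best=H4
  ? 10.146.239.0  path d0:-→d1:-→d2:-→d3:-→d4:-→d5:-→d6:-→d7:-→d8:-→d9:-→d10:-→d11:-→d12:-→d13:-→d14:-→d15:-→d16:-→d17:-→d18:-→d19:-→d20:-→d21:-→d22:-→d23:-→d24:-→d25:H2→d26:-→d27:-→d28:H4  best=H4
  - 117.176.76.0/24 clear@24
  ? 10.146.239.1  path d0:-→d1:-→d2:-→d3:-→d4:-→d5:-→d6:-→d7:-→d8:-→d9:-→d10:-→d11:-→d12:-→d13:-→d14:-→d15:-→d16:-→d17:-→d18:-→d19:-→d20:-→d21:-→d22:-→d23:-→d24:-→d25:H2→d26:-→d27:-→d28:H4  best=H4
  ? 10.146.239.0  path d0:-→d1:-→d2:-→d3:-→d4:-→d5:-→d6:-→d7:-→d8:-→d9:-→d10:-→d11:-→d12:-→d13:-→d14:-→d15:-→d16:-→d17:-→d18:-→d19:-→d20:-→d21:-→d22:-→d23:-→d24:-→d25:H2→d26:-→d27:-→d28:H4  best=H4
  ? 10.146.239.8  path d0:-→d1:-→d2:-→d3:-→d4:-→d5:-→d6:-→d7:-→d8:-→d9:-→d10:-→d11:-→d12:-→d13:-→d14:-→d15:-→d16:-→d17:-→d18:-→d19:-→d20:-→d21:-→d22:-→d23:-→d24:-→d25:H2→d26:-→d27:-→d28:H4  best=H4
  + 117.176.76.0/22 (H0) depth=22
  - 117.176.76.0/22 clear@22
  + 0.0.0.0/0 (H1) depth=0
  + 117.128.0.0/10 (H0) depth=10
  ? 10.146.239.0  path d0:H1→d1:-→d2:-→d3:-→d4:-→d5:-→d6:-→d7:-→d8:-→d9:-→d10:-→d11:-→d12:-→d13:-→d14:-→d15:-→d16:-→d17:-→d18:-→d19:-→d20:-→d21:-→d22:-→d23:-→d24:-→d25:H2→d26:-→d27:-→d28:H4  best=H4
  + 10.146.239.3/32 (H2) depth=32
  - 10.146.239.0/25 clear@25
  ? 10.146.239.3  path d0:H1→d1:-→d2:-→d3:-→d4:-→d5:-→d6:-→d7:-→d8:-→d9:-→d10:-→d11:-→d12:-→d13:-→d14:-→d15:-→d16:-→d17:-→d18:-→d19:-→d20:-→d21:-→d22:-→d23:-→d24:-→d25:-→d26:-→d27:-→d28:H4→d29:-→d30:-→d31:-→d32:H2  best=H2
  ? 117.157.2.228  path d0:H1→d1:-→d2:-→d3:-→d4:-→d5:-→d6:-→d7:-→d8:-→d9:-→d10:H0  best=H0
  ? 41.70.74.234  path d0:H1→d1:-→d2:-  best=H1
  ? 117.128.0.7  path d0:H1→d1:-→d2:-→d3:-→d4:-→d5:-→d6:-→d7:-→d8:-→d9:-→d10:H0  best=H0
  ? 117.137.76.70  path d0:H1→d1:-→d2:-→d3:-→d4:-→d5:-→d6:-→d7:-→d8:-→d9:-→d10:H0  best=H0
  + 117.176.76.140/30 (H0) depth=30
  + 10.146.239.2/31 (H4) depth=31
  + 10.146.0.0/16 (H3) depth=16
  + 10.144.0.0/12 (H1) depth=12
  + 10.0.0.0/8 (H4) depth=8
  ? 232.41.37.80  path d0:H1  best=H1
  ? 117.176.76.140  path d0:H1→d1:-→d2:-→d3:-→d4:-→d5:-→d6:-→d7:-→d8:-→d9:-→d10:H0→d11:-→d12:-→d13:-→d14:-→d15:-→d16:-→d17:-→d18:-→d19:-→d20:-→d21:-→d22:-→d23:-→d24:-→d25:-→d26:-→d27:-→d28:-→d29:-→d30:H0  best=H0
  + 117.176.76.0/24 (H4) depth=24
  + 10.146.0.0/16 (H0) depth=16
  + 10.146.224.0/20 (H1) depth=20
  - 10.0.0.0/8 clear@8
  + 10.146.239.0/28 (H0) depth=28

== LOOKUPS ==
["H2","H3","H2","H4","H4","H4","H4","H4","H4","H2","H0","H1","H0","H0","H1","H0"]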